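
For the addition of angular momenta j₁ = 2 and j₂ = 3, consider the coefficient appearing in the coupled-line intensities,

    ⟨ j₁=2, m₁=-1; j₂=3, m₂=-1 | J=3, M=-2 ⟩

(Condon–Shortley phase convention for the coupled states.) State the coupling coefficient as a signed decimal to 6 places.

−√(1/4) = -0.500000

j₁+j₂−J=2  J+j₁−j₂=2  J−j₁+j₂=4  j₁+j₂+J+1=9
(j₁±m₁, j₂±m₂, J±M) = (1,3,2,4,1,5)
P² = 64
sum k=1..2:
  [1] −1/12 = -1/12
  [2] +1/48 = 1/48
S = -1/16
C² = P²·S² = 1/4 ; C = -0.500000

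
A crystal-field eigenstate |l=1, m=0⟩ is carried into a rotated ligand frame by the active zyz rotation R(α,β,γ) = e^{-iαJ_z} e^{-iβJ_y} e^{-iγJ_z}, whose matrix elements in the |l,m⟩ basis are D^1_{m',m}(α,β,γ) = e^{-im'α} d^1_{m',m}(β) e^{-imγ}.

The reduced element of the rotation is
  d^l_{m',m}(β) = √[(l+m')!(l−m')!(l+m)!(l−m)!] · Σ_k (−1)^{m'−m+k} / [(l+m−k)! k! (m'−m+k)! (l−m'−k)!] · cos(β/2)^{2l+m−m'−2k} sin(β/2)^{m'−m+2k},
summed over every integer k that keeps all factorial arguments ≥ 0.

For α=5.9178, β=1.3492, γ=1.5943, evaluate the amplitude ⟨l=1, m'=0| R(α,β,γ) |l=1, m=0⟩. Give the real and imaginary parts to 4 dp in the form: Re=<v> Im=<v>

Re=0.2198 Im=0.0000

First d^1_{0,0}(β=1.3492), then the phase factors e^{-i(0)α} and e^{-i(0)γ}:
c=cos(1.349200/2)=0.780957, s=sin(1.349200/2)=0.624585; N=√[1·1·1·1]=1.000000
Admissible k: 0..1 (factorial args all ≥0)
  k=0: (−1)^0·1.0000/(1)·0.7810^2·0.6246^0 = +0.609894
  k=1: (−1)^1·1.0000/(1)·0.7810^0·0.6246^2 = -0.390106
d^1_{0,0}(1.3492) = +0.609894 -0.390106 = +0.219787
D = (+1.000000+0.000000i)·(+0.219787)·(+1.000000+0.000000i) = +0.219787+0.000000i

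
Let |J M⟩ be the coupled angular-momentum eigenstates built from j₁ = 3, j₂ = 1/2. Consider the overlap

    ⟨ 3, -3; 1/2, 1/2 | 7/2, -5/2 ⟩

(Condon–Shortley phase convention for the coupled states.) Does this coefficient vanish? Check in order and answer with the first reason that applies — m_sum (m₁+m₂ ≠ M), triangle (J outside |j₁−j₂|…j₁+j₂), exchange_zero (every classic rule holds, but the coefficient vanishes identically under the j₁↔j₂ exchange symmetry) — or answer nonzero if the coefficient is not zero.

nonzero

m-sum: m₁+m₂ = -3+1/2 = -5/2, M = -5/2  ✓
triangle: |j₁−j₂| = 5/2 ≤ J = 7/2 ≤ j₁+j₂ = 7/2  ✓
exchange: j₁≠j₂ or m₁≠m₂ — the exchange symmetry imposes no constraint here
value check: CG = +√(1/7) = +0.377964 ≠ 0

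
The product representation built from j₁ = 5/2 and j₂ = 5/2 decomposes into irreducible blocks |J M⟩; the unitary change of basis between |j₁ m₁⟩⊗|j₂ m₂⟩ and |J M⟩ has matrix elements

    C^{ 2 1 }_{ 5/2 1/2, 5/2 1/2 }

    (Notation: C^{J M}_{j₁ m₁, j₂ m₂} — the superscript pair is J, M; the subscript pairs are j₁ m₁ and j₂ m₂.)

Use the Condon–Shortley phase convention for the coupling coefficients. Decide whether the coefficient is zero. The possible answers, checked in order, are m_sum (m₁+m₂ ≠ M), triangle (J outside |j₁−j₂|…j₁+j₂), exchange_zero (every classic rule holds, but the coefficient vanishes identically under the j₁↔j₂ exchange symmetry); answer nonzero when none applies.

m-sum: m₁+m₂ = 1/2+1/2 = 1, M = 1  ✓
triangle: |j₁−j₂| = 0 ≤ J = 2 ≤ j₁+j₂ = 5  ✓
exchange: j₁=j₂ and m₁=m₂, and (−1)^(j₁+j₂−J) = (−1)^3 = −1 forces ⟨j₁m₁;j₂m₂|JM⟩ = −⟨j₂m₂;j₁m₁|JM⟩ = −⟨j₁m₁;j₂m₂|JM⟩ ⇒ the coefficient vanishes identically
Racah sum check: Σ_k collapses to 0 ⇒ CG = 0

exchange_zero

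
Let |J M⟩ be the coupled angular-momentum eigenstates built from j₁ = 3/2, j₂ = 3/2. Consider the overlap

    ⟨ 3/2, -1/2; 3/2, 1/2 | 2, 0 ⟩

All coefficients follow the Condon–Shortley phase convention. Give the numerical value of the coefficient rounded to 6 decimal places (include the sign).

triangle: 1!·2!·2!/6! = 4/720
(j±m)!: 1!·2!·2!·1!·2!·2! = 16
prefactor² = (2J+1)·Δ·N² = 4/9
  k=0: +1/(0!·1!·2!·2!·0!·0!) = 1/4
  k=1: −1/(1!·0!·1!·1!·1!·1!) = -1
Σ = -3/4  ⇒  CG² = 4/9·(-3/4)² = 1/4
CG = −√(1/4) = -0.500000

−√(1/4) = -0.500000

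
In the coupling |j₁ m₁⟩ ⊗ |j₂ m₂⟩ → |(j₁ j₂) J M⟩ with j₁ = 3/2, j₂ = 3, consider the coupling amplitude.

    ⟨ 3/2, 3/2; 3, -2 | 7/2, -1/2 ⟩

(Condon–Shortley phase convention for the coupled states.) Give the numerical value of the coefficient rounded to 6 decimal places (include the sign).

j₁+j₂−J=1  J+j₁−j₂=2  J−j₁+j₂=5  j₁+j₂+J+1=9
(j₁±m₁, j₂±m₂, J±M) = (3,0,1,5,3,4)
P² = 3840/7
sum k=0..0:
  [0] +1/48 = 1/48
S = 1/48
C² = P²·S² = 5/21 ; C = +0.487950

+0.487950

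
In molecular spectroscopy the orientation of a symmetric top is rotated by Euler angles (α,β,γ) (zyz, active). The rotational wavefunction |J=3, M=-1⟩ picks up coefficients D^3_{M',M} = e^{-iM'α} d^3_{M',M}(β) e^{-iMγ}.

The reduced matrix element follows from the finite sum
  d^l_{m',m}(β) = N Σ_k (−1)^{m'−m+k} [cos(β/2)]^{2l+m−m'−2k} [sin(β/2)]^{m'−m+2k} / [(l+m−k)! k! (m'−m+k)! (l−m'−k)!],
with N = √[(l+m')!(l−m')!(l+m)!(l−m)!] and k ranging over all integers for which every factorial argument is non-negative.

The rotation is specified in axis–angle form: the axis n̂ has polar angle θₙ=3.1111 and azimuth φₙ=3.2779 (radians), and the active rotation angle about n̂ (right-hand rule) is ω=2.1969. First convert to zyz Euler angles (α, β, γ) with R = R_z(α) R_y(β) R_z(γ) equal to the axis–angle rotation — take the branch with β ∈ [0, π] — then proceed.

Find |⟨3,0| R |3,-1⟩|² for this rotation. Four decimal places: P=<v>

Axis–angle → zyz. n̂ = (sinθₙcosφₙ, sinθₙsinφₙ, cosθₙ) = (-0.030205, -0.004143, -0.999535), ω = 2.1969.
R = I cosω + sinω [n̂]ₓ + (1−cosω) n̂n̂ᵀ gives
  R = [-0.584545, +0.810139, +0.044526; -0.809742, -0.585965, +0.031043; +0.051240, -0.017908, +0.998526]
β = atan2(√(R₁₃²+R₂₃²), R₃₃) = 0.054306; α = atan2(R₂₃, R₁₃) mod 2π = 0.608842; γ = atan2(R₃₂, −R₃₁) mod 2π = 3.477820
First d^3_{0,-1}(β=0.0543), then the phase factors e^{-i(0)α} and e^{-i(-1)γ}:
c=cos(0.054306/2)=0.999631, s=sin(0.054306/2)=0.027150; N=√[6·6·2·24]=41.569219
k∈{0,1,2} keeps every argument non-negative
  k=0: (−1)^1·41.5692/(12)·0.9996^5·0.0271^1 = -0.093876
  k=1: (−1)^2·41.5692/(4)·0.9996^3·0.0271^3 = +0.000208
  k=2: (−1)^3·41.5692/(12)·0.9996^1·0.0271^5 = -0.000000
d^3_{0,-1}(0.0543) = -0.093876 +0.000208 -0.000000 = -0.093668
|D^3_{0,-1}|² = |d^3_{0,-1}(β)|² = (-0.093668)² = 0.008774 (the z-rotation phases have unit modulus)

P=0.0088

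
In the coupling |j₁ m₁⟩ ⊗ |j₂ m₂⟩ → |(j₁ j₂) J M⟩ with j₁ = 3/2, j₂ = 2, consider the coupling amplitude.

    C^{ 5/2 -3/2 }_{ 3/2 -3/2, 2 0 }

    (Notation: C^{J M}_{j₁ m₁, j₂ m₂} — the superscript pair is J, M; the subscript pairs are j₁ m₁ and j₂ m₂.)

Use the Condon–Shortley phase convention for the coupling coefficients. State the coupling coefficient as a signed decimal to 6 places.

triangle: 1!*2!*3!/7! = 12/5040
(j±m)!: 0!*3!*2!*2!*1!*4! = 576
prefactor² = (2J+1)*Δ*N² = 288/35
  k=1: −1/(1!*0!*2!*1!*0!*2!) = -1/4
Σ = -1/4  ⇒  CG² = 288/35*(-1/4)² = 18/35
CG = −√(18/35) = -0.717137

−√(18/35) ≈ -0.717137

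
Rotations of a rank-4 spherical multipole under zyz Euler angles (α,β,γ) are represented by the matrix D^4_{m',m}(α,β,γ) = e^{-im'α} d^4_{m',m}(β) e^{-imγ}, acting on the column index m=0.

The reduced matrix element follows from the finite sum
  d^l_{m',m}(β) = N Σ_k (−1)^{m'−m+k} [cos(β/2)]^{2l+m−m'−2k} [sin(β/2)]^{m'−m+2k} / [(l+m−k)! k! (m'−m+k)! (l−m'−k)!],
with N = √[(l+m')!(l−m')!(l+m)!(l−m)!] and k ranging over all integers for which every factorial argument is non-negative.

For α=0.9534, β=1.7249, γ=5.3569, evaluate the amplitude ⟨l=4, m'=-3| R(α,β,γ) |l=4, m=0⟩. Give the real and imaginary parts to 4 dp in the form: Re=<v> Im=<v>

Re=0.2104 Im=-0.0608

First d^4_{-3,0}(β=1.7249), then the phase factors e^{-i(-3)α} and e^{-i(0)γ}:
Half-angle: c=0.650579, s=0.759439. N=√(1·5040·24·24)=1703.830978
The bounds max(0,m−m')=3 and min(l+m,l−m')=4 give 2 terms
  k=3: (−1)^0·1703.8310/(144)·0.6506^5·0.7594^3 = +0.604007
  k=4: (−1)^1·1703.8310/(144)·0.6506^3·0.7594^5 = -0.823052
d^4_{-3,0}(1.7249) = +0.604007 -0.823052 = -0.219046
D = (-0.960670+0.277694i)·(-0.219046)·(+1.000000+0.000000i) = +0.210431-0.060828i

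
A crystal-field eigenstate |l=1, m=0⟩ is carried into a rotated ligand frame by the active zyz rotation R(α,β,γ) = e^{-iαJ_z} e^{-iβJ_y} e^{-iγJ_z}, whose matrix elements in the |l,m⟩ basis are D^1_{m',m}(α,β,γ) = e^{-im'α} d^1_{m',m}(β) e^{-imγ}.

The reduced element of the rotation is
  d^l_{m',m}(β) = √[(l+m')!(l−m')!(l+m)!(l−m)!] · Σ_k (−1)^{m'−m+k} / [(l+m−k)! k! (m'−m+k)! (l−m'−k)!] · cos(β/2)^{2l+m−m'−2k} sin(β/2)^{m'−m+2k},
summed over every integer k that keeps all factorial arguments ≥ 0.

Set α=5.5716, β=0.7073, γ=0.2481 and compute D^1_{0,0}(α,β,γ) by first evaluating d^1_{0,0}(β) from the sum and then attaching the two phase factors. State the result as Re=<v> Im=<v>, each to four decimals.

D^1_{0,0}(5.5716,0.7073,0.2481) = e^{-i·0·5.5716}·d^1_{0,0}(0.7073)·e^{-i·0·0.2481}. Compute d first:
c=cos(0.707300/2)=0.938115, s=sin(0.707300/2)=0.346324; N=√[1·1·1·1]=1.000000
k∈{0,1} keeps every argument non-negative
  k=0: (−1)^0·1.0000/(1)·0.9381^2·0.3463^0 = +0.880060
  k=1: (−1)^1·1.0000/(1)·0.9381^0·0.3463^2 = -0.119940
d^1_{0,0}(0.7073) = +0.880060 -0.119940 = +0.760119
Attach z-rotation phases: D = e^{-i(0)(5.5716)}·(+0.760119)·e^{-i(0)(0.2481)} = +0.760119+0.000000i

Re=0.7601 Im=0.0000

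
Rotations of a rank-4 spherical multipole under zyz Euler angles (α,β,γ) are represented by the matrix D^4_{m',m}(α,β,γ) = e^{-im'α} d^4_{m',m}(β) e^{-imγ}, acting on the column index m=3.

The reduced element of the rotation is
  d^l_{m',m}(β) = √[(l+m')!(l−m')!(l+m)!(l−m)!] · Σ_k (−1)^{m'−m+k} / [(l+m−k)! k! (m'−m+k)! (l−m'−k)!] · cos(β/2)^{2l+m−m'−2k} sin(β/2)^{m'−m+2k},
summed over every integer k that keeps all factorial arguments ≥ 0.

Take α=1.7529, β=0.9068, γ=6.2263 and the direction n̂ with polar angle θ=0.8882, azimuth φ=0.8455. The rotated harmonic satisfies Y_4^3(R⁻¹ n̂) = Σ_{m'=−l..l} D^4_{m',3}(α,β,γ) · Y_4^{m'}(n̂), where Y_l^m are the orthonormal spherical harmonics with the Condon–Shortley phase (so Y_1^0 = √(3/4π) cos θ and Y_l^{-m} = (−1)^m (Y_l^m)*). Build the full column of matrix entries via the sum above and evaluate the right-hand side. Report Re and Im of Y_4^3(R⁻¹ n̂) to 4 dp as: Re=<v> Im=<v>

Need the full column D^4_{m',3} for m'=−4..4 at α=1.7529, β=0.9068, γ=6.2263.
cos(β/2)=0.898963, sin(β/2)=0.438025
d^4_{-4,3}: single k=7 term ⇒ +0.007866;  D = +0.004896+0.006157i
d^4_{-3,3}: k∈[6..7] ⇒ +0.039955 -0.001355 = +0.038600;  D = +0.025364-0.029097i
d^4_{-2,3}: k∈[5..6] ⇒ +0.131493 -0.010406 = +0.121087;  D = -0.104176-0.061721i
d^4_{-1,3}: k∈[4..5] ⇒ +0.318039 -0.045305 = +0.272734;  D = -0.094227+0.255940i
d^4_{0,3}: k∈[3..4] ⇒ +0.583806 -0.138606 = +0.445200;  D = +0.438733+0.075608i
d^4_{1,3}: k∈[2..3] ⇒ +0.803745 -0.318039 = +0.485706;  D = -0.005560-0.485674i
d^4_{2,3}: k∈[1..2] ⇒ +0.777598 -0.553847 = +0.223751;  D = -0.219573+0.043037i
d^4_{3,3}: k∈[0..1] ⇒ +0.426515 -0.708836 = -0.282321;  D = -0.103578-0.262634i
d^4_{4,3}: single k=0 term ⇒ -0.587809;  D = -0.498723+0.311119i
Y_4^{m'}(θ=0.8882,φ=0.8455) and Σ D·Y over m':
  (+0.0049+0.0062i)·(-0.1558+0.0382i)  (+0.0254-0.0291i)·(-0.3034-0.2098i)  (-0.1042-0.0617i)·(-0.0431-0.3570i)  (-0.0942+0.2559i)·(-0.0330+0.0372i)  (+0.4387+0.0756i)·(-0.3592+0.0000i)  (-0.0056-0.4857i)·(+0.0330+0.0372i)  (-0.2196+0.0430i)·(-0.0431+0.3570i)  (-0.1036-0.2626i)·(+0.3034-0.2098i)  (-0.4987+0.3111i)·(-0.1558-0.0382i)
Y_4^3(R⁻¹ n̂) = -0.181317-0.180338i

Re=-0.1813 Im=-0.1803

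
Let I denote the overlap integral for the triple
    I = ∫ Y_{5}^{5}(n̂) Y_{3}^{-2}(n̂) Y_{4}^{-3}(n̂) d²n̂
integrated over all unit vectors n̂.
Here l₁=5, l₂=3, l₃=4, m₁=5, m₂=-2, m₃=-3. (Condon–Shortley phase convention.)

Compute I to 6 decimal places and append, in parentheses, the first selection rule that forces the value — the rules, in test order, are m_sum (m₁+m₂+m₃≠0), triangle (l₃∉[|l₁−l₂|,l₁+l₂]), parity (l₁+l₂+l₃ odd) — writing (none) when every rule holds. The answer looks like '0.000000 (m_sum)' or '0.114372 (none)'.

-0.212007 (none)

Rules hold: Σm=0, L=12 even, 2≤4≤8.
N = 11·7·9 = 693
Δ = 4!·6!·2!/13! = 1/180180
Racah Σ t=1..3: t=1:−1/576 t=2:+1/144 t=3:−1/576 = 1/288
⇒ 3j(5 3 4; 0 0 0)² = 20/1001, sgn +1
Racah Σ t=0..0: t=0:+1/17280 = 1/17280
⇒ 3j(5 3 4; 5 -2 -3)² = 35/858, sgn -1
4πI² = N·(3j₀)²·(3jₘ)² = 1050/1859
I = -1·√(0.56482/4π) = -0.21200691
No selection rule forces the value: the integral is nonzero (none).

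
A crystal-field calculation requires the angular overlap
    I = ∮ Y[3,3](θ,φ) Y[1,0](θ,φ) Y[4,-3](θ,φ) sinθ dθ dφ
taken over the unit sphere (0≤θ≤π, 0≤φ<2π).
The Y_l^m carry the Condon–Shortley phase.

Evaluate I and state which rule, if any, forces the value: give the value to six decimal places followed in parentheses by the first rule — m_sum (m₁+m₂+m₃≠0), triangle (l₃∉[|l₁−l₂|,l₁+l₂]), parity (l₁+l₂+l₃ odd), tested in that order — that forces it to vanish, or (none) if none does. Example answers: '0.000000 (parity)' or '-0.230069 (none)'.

Rules hold: Σm=0, L=8 even, 2≤4≤4.
N = 7·3·9 = 189
Δ = 0!·6!·2!/9! = 1/252
Racah Σ t=0..0: t=0:+1/36 = 1/36
⇒ 3j(3 1 4; 0 0 0)² = 4/63, sgn +1
Racah Σ t=0..0: t=0:+1/720 = 1/720
⇒ 3j(3 1 4; 3 0 -3)² = 1/36, sgn -1
4πI² = N·(3j₀)²·(3jₘ)² = 1/3
I = -1·√(0.333333/4π) = -0.16286750
No selection rule forces the value: the integral is nonzero (none).

-0.162868 (none)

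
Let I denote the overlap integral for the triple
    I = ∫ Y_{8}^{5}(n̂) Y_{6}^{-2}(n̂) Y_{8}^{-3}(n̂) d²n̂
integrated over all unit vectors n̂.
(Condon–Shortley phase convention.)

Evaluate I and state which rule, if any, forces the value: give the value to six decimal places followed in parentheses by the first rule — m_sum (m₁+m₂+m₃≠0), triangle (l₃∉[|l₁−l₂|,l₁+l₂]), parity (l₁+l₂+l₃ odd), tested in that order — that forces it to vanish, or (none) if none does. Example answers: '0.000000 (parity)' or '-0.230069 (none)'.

Rules hold: Σm=0, L=22 even, 2≤8≤14.
N = 17·13·17 = 3757
Δ = 6!·10!·6!/23! = 1/13742520792
Racah Σ t=0..6: t=0:+1/41803776000 t=1:−1/435456000 t=2:+1/39813120 t=3:−1/18662400 t=4:+1/39813120 t=5:−1/435456000 t=6:+1/41803776000 = -11/1393459200
⇒ 3j(8 6 8; 0 0 0)² = 600/96577, sgn -1
Racah Σ t=0..3: t=0:+1/1045094400 t=1:−1/348364800 t=2:+1/836075520 t=3:−1/15676416000 = -7/8957952000
⇒ 3j(8 6 8; 5 -2 -3)² = 343/44574, sgn +1
4πI² = N·(3j₀)²·(3jₘ)² = 34300/190969
I = -1·√(0.17961/4π) = -0.11955306
No selection rule forces the value: the integral is nonzero (none).

-0.119553 (none)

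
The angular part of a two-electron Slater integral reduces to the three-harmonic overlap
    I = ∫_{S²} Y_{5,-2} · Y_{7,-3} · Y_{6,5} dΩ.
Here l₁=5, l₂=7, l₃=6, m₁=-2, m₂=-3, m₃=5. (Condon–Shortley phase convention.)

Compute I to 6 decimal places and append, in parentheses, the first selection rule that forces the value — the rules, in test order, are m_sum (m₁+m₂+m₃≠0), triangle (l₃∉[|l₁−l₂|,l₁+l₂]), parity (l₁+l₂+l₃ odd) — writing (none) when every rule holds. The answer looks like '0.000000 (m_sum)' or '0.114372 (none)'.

-0.138752 (none)

Rules hold: Σm=0, L=18 even, 2≤6≤12.
N = 11·15·13 = 2145
Δ = 6!·4!·8!/19! = 1/174594420
Racah Σ t=1..5: t=1:−1/4147200 t=2:+1/207360 t=3:−1/82944 t=4:+1/207360 t=5:−1/4147200 = -1/345600
⇒ 3j(5 7 6; 0 0 0)² = 420/46189, sgn -1
Racah Σ t=3..4: t=3:−1/4354560 t=4:+1/11612160 = -1/6967296
⇒ 3j(5 7 6; -2 -3 5)² = 625/50388, sgn +1
4πI² = N·(3j₀)²·(3jₘ)² = 328125/1356277
I = -1·√(0.241931/4π) = -0.13875241
No selection rule forces the value: the integral is nonzero (none).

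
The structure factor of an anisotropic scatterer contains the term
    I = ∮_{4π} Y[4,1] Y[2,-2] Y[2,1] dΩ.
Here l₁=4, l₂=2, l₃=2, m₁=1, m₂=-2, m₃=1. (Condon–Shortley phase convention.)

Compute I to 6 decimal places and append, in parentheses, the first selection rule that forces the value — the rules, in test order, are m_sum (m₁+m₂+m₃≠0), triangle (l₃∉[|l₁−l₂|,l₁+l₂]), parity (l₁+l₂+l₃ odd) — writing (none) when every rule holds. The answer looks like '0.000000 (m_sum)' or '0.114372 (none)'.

-0.090112 (none)

Rules hold: Σm=0, L=8 even, 2≤2≤6.
N = 9·5·5 = 225
Δ = 4!·4!·0!/9! = 1/630
Racah Σ t=2..2: t=2:+1/16 = 1/16
⇒ 3j(4 2 2; 0 0 0)² = 2/35, sgn +1
Racah Σ t=0..0: t=0:+1/144 = 1/144
⇒ 3j(4 2 2; 1 -2 1)² = 1/126, sgn -1
4πI² = N·(3j₀)²·(3jₘ)² = 5/49
I = -1·√(0.102041/4π) = -0.09011188
No selection rule forces the value: the integral is nonzero (none).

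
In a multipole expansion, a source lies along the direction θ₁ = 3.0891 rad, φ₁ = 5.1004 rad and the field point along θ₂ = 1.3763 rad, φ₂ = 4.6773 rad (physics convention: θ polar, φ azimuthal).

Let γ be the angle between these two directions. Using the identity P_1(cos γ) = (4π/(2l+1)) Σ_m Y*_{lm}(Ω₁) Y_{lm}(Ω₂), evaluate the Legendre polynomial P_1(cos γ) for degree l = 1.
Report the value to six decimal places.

Addition theorem: P_1(cos γ) = (4π/3) Σ_m Y*_{lm}(Ω₁) Y_{lm}(Ω₂), m = −1…1:
  [-1]  conj(Y_{1,-1})(Ω₁) = +0.006859-0.016780i ; Y_{1,-1}(Ω₂) = -0.011892+0.338771i ; Δ = +0.005603+0.002523i
  [+0]  conj(Y_{1,0})(Ω₁) = -0.487929-0.000000i ; Y_{1,0}(Ω₂) = +0.094433+0.000000i ; Δ = -0.046077-0.000000i
  [+1]  conj(Y_{1,1})(Ω₁) = -0.006859-0.016780i ; Y_{1,1}(Ω₂) = +0.011892+0.338771i ; Δ = +0.005603-0.002523i
Σ over m = -0.034871+0.000000i; ×(4π/3) → -0.146066+0.000000i. Real part: -0.146066

-0.146066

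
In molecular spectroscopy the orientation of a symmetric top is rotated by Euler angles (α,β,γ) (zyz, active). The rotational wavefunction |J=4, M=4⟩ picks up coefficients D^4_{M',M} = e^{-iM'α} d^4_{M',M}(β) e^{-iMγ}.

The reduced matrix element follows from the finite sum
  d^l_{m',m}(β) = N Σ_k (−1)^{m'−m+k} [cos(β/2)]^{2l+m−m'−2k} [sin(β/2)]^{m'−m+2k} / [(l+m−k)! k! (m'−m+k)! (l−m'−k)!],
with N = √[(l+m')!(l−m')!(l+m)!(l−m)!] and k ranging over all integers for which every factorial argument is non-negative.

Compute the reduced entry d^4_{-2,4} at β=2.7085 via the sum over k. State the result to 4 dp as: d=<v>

d=0.2120

d^4_{-2,4}(β=2.7085) via the finite sum:
c=cos(2.708500/2)=0.214858, s=sin(2.708500/2)=0.976645; N=√[2·720·40320·1]=7619.763776
Admissible k: 6..6 (factorial args all ≥0)
  k=6: (−1)^0·7619.7638/(1440)·0.2149^2·0.9766^6 = +0.211984
d^4_{-2,4}(2.7085) = +0.211984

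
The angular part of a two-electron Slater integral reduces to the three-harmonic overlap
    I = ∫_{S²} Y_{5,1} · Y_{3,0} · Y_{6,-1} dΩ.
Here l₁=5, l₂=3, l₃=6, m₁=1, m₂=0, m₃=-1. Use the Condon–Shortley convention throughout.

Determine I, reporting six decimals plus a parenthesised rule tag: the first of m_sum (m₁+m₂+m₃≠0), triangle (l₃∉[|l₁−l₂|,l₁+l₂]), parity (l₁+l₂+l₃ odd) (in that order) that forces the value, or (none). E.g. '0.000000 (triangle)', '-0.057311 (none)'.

Checks pass: Σm=0; 14 even; l₃=6∈[2,8].
(2·5+1)(2·3+1)(2·6+1) = 1001
Δ: 2! 8! 4! / 15! → 1/675675
sum: t=0:+1/8640 t=1:−1/2304 t=2:+1/8640 = -7/34560
3j²(5 3 6; 0 0 0) = Δ·Π!·Σ² = 7/429  (sign -1)
sum: t=0:+1/6912 t=1:−1/2880 t=2:+1/17280 = -1/6912
3j²(5 3 6; 1 0 -1) = Δ·Π!·Σ² = 5/429  (sign +1)
combine: 4πI² = 1001·7/429·5/429 = 245/1287
take √, sign -1: I = -0.12308038
No selection rule forces the value: the integral is nonzero (none).

-0.123080 (none)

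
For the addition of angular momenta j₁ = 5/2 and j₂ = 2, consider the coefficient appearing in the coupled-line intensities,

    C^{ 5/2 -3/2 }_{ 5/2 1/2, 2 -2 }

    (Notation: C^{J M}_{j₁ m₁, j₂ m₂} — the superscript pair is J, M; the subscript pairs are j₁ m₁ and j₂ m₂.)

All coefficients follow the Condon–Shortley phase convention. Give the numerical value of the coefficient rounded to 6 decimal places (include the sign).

+0.621059  (= +√(27/70))

triangle: 2!·3!·2!/8! = 24/40320
(j±m)!: 3!·2!·0!·4!·1!·4! = 6912
prefactor² = (2J+1)·Δ·N² = 864/35
  k=0: +1/(0!·2!·2!·0!·1!·2!) = 1/8
Σ = 1/8  ⇒  CG² = 864/35·(1/8)² = 27/70
CG = +√(27/70) = +0.621059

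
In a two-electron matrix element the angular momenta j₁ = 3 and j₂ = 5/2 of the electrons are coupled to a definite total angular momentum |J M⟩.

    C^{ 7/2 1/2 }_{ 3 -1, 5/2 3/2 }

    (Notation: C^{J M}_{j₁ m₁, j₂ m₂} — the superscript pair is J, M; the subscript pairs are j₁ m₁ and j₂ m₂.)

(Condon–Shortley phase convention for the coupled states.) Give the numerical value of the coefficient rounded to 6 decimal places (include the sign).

j₁+j₂−J=2  J+j₁−j₂=4  J−j₁+j₂=3  j₁+j₂+J+1=10
(j₁±m₁, j₂±m₂, J±M) = (2,4,4,1,4,3)
P² = 18432/175
sum k=1..2:
  [1] −1/36 = -1/36
  [2] +1/16 = 1/16
S = 5/144
C² = P²·S² = 8/63 ; C = +0.356348

+√(8/63) = +0.356348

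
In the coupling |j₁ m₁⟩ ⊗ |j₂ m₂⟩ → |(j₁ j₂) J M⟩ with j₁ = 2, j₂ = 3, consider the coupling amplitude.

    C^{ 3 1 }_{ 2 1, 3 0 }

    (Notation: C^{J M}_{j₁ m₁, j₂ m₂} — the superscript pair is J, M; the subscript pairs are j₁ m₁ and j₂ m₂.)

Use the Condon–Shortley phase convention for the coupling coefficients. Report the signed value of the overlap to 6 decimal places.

√[7·2!2!4!/9! · 3!1!3!3!4!2!] = √(96/5)
  +(−1)^0/∏(0,2,1,3,1,1)! = 1/12  (running 1/12)
  +(−1)^1/∏(1,1,0,2,2,2)! = -1/8  (running -1/24)
⟨..|..⟩ = √(96/5)·(-1/24) = -0.182574

-0.182574  (= −√(1/30))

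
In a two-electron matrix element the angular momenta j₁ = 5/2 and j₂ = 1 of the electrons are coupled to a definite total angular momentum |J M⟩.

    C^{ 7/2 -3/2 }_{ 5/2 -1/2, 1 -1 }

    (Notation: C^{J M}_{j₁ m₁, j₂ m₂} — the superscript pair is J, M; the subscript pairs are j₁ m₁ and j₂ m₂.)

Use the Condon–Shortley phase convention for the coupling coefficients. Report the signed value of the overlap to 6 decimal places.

+0.690066  (= +√(10/21))

triangle: 0!*5!*2!/8! = 240/40320
(j±m)!: 2!*3!*0!*2!*2!*5! = 5760
prefactor² = (2J+1)*Δ*N² = 1920/7
  k=0: +1/(0!*0!*3!*0!*2!*2!) = 1/24
Σ = 1/24  ⇒  CG² = 1920/7*(1/24)² = 10/21
CG = +√(10/21) = +0.690066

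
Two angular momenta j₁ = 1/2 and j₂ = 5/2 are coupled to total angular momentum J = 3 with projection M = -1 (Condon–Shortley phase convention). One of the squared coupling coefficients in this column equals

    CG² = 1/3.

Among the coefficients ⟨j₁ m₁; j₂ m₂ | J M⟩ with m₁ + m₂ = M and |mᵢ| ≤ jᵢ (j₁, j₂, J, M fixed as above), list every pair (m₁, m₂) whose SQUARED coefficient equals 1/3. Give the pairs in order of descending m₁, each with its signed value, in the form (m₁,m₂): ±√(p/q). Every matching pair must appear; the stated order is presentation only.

(1/2,-3/2): +√(1/3)

Admissible pairs with m₁+m₂ = M = -1: (-1/2,-1/2), (1/2,-3/2)
  (m₁,m₂)=(1/2,-3/2): CG² = 1/3, CG = +√(1/3)   ← matches the target
  (m₁,m₂)=(-1/2,-1/2): CG² = 2/3, CG = +√(2/3)
Pairs with CG² = 1/3: (1/2,-3/2): +√(1/3)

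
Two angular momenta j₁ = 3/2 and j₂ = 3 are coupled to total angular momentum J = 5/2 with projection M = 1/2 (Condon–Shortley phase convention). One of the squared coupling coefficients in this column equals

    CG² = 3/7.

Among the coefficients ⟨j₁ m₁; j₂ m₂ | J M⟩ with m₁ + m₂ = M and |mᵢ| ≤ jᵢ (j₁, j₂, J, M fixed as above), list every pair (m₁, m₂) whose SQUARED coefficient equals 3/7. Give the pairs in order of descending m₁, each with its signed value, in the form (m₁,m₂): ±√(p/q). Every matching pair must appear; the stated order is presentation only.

(-3/2,2): +√(3/7)

Admissible pairs with m₁+m₂ = M = 1/2: (-3/2,2), (-1/2,1), (1/2,0), (3/2,-1)
  (m₁,m₂)=(3/2,-1): CG² = 27/70, CG = +√(27/70)
  (m₁,m₂)=(1/2,0): CG² = 6/35, CG = −√(6/35)
  (m₁,m₂)=(-1/2,1): CG² = 1/70, CG = −√(1/70)
  (m₁,m₂)=(-3/2,2): CG² = 3/7, CG = +√(3/7)   ← matches the target
Pairs with CG² = 3/7: (-3/2,2): +√(3/7)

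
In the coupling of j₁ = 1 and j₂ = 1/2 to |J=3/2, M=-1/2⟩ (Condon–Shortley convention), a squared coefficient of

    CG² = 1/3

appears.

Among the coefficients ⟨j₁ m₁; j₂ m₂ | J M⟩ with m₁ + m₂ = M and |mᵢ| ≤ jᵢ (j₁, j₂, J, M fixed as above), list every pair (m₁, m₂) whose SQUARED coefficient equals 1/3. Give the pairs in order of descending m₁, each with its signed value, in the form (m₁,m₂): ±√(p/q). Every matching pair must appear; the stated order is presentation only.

Admissible pairs with m₁+m₂ = M = -1/2: (-1,1/2), (0,-1/2)
  (m₁,m₂)=(0,-1/2): CG² = 2/3, CG = +√(2/3)
  (m₁,m₂)=(-1,1/2): CG² = 1/3, CG = +√(1/3)   ← matches the target
Pairs with CG² = 1/3: (-1,1/2): +√(1/3)

(-1,1/2): +√(1/3)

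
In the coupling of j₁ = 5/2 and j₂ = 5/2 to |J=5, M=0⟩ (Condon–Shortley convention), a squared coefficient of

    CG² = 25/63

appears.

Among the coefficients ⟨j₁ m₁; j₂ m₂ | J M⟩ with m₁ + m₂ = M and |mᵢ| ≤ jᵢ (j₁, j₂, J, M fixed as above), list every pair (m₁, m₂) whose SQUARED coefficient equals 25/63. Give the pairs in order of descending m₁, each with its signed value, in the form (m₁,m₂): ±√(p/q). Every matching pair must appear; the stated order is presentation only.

(1/2,-1/2): +√(25/63); (-1/2,1/2): +√(25/63)

Admissible pairs with m₁+m₂ = M = 0: (-5/2,5/2), (-3/2,3/2), (-1/2,1/2), (1/2,-1/2), (3/2,-3/2), (5/2,-5/2)
  (m₁,m₂)=(5/2,-5/2): CG² = 1/252, CG = +√(1/252)
  (m₁,m₂)=(3/2,-3/2): CG² = 25/252, CG = +√(25/252)
  (m₁,m₂)=(1/2,-1/2): CG² = 25/63, CG = +√(25/63)   ← matches the target
  (m₁,m₂)=(-1/2,1/2): CG² = 25/63, CG = +√(25/63)   ← matches the target
  (m₁,m₂)=(-3/2,3/2): CG² = 25/252, CG = +√(25/252)
  (m₁,m₂)=(-5/2,5/2): CG² = 1/252, CG = +√(1/252)
Pairs with CG² = 25/63: (1/2,-1/2): +√(25/63); (-1/2,1/2): +√(25/63)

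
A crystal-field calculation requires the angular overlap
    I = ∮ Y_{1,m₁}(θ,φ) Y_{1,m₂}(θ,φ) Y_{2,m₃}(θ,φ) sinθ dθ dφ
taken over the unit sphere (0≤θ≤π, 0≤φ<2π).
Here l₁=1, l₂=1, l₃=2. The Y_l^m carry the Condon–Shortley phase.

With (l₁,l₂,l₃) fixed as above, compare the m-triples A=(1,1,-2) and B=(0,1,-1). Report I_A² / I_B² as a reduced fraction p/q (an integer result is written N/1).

l's match ⇒ only the (l;m) 3-j factors differ between A and B.
A: triangle coeff Δ(1,1,2) = 1/30; Σ_t [0,0]: t=0:+1/4 = 1/4; (3j)²=1/5 [(1 1 2; 1 1 -2)], sign=+1
B: triangle coeff Δ(1,1,2) = 1/30; Σ_t [0,0]: t=0:+1/2 = 1/2; (3j)²=1/10 [(1 1 2; 0 1 -1)], sign=-1
I_A²/I_B² = (1/5)/(1/10) = 2/1

2/1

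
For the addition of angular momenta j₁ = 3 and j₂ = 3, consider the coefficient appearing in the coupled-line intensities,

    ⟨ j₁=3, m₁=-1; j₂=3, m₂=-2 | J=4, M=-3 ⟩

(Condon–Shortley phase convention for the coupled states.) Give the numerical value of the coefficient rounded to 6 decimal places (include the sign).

−√(1/11) = -0.301511

j₁+j₂−J=2  J+j₁−j₂=4  J−j₁+j₂=4  j₁+j₂+J+1=11
(j₁±m₁, j₂±m₂, J±M) = (2,4,1,5,1,7)
P² = 82944/11
sum k=0..1:
  [0] +1/288 = 1/288
  [1] −1/144 = -1/144
S = -1/288
C² = P²·S² = 1/11 ; C = -0.301511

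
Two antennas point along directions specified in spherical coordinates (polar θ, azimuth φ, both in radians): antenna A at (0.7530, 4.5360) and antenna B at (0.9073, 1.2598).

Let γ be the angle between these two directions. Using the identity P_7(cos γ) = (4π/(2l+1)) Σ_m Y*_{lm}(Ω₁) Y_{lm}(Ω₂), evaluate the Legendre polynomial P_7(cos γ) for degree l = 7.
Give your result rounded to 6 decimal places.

Expand P_7 via completeness: Σ_{m} conj(Y_{7,m}) at Ω₁ times Y_{7,m} at Ω₂ —
  m=-7: Y*=0.03301 + 0.01153j  Y=-0.07742 - 0.05367j  product -0.00194 - 0.00266j
  m=-6: Y*=-0.06845 + 0.12166j  Y=0.08016 - 0.26363j  product 0.02659 + 0.02780j
  m=-5: Y*=-0.25079 - 0.20650j  Y=0.43775 - 0.00692j  product -0.11121 - 0.08866j
  m=-4: Y*=0.34948 - 0.29770j  Y=0.10794 + 0.31843j  product 0.13252 + 0.07915j
  m=-3: Y*=0.14989 + 0.25631j  Y=0.06348 - 0.04705j  product 0.02157 + 0.00922j
  m=-2: Y*=0.15188 - 0.05592j  Y=0.29893 + 0.21431j  product 0.05739 + 0.01583j
  m=-1: Y*=0.06663 + 0.37382j  Y=-0.02463 + 0.07662j  product -0.03028 - 0.00410j
  m=+0: Y*=0.05065 + 0.00000j  Y=0.34438 + 0.00000j  product 0.01744 + 0.00000j
  m=+1: Y*=-0.06663 + 0.37382j  Y=0.02463 + 0.07662j  product -0.03028 + 0.00410j
  m=+2: Y*=0.15188 + 0.05592j  Y=0.29893 - 0.21431j  product 0.05739 - 0.01583j
  m=+3: Y*=-0.14989 + 0.25631j  Y=-0.06348 - 0.04705j  product 0.02157 - 0.00922j
  m=+4: Y*=0.34948 + 0.29770j  Y=0.10794 - 0.31843j  product 0.13252 - 0.07915j
  m=+5: Y*=0.25079 - 0.20650j  Y=-0.43775 - 0.00692j  product -0.11121 + 0.08866j
  m=+6: Y*=-0.06845 - 0.12166j  Y=0.08016 + 0.26363j  product 0.02659 - 0.02780j
  m=+7: Y*=-0.03301 + 0.01153j  Y=0.07742 - 0.05367j  product -0.00194 + 0.00266j
Total Σ_m = 0.20671 + 0.00000j. Multiply by 0.837758: 0.17317 + 0.00000j. P_7(cos γ) = 0.173170

0.173170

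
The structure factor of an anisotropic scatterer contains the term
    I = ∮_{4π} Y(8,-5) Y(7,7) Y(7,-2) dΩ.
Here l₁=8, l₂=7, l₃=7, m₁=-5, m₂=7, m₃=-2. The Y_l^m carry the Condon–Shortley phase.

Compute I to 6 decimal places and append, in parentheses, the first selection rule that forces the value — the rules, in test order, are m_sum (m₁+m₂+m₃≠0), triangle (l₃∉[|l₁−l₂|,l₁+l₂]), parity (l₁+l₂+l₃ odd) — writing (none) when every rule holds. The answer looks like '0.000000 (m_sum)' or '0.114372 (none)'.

Checks pass: Σm=0; 22 even; l₃=7∈[1,15].
(2·8+1)(2·7+1)(2·7+1) = 3825
Δ: 8! 8! 6! / 23! → 1/22086194130
sum: t=1:−1/18289152000 t=2:+1/248832000 t=3:−1/24883200 t=4:+1/11943936 t=5:−1/24883200 t=6:+1/248832000 t=7:−1/18289152000 = 11/975421440
3j²(8 7 7; 0 0 0) = Δ·Π!·Σ² = 1750/289731  (sign -1)
sum: t=8:+1/20901888000 = 1/20901888000
3j²(8 7 7; -5 7 -2) = Δ·Π!·Σ² = 546/37145  (sign -1)
combine: 4πI² = 3825·1750/289731·546/37145 = 1102500/3246473
take √, sign +1: I = 0.16439116
No selection rule forces the value: the integral is nonzero (none).

0.164391 (none)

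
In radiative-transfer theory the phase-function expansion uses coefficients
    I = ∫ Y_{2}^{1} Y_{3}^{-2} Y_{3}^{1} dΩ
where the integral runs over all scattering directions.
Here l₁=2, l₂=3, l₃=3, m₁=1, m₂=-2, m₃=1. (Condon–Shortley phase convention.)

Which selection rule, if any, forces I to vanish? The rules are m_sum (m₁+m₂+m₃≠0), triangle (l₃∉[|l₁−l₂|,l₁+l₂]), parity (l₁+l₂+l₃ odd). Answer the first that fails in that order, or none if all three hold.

azimuthal sum: 1 − 2 + 1 = 0  ✓
1 ≤ 3 ≤ 5 (triangle on l)  ✓
L = 2 + 3 + 3 = 8 (even)  ✓

none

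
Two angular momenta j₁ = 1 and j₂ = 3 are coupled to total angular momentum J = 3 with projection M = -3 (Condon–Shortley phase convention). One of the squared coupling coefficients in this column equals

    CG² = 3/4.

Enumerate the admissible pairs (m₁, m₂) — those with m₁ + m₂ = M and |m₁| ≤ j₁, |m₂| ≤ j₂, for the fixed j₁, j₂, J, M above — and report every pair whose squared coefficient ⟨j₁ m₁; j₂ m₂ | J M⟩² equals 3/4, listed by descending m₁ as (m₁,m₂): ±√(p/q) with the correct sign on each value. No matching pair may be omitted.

Admissible pairs with m₁+m₂ = M = -3: (-1,-2), (0,-3)
  (m₁,m₂)=(0,-3): CG² = 3/4, CG = +√(3/4)   ← matches the target
  (m₁,m₂)=(-1,-2): CG² = 1/4, CG = −√(1/4)
Pairs with CG² = 3/4: (0,-3): +√(3/4)

(0,-3): +√(3/4)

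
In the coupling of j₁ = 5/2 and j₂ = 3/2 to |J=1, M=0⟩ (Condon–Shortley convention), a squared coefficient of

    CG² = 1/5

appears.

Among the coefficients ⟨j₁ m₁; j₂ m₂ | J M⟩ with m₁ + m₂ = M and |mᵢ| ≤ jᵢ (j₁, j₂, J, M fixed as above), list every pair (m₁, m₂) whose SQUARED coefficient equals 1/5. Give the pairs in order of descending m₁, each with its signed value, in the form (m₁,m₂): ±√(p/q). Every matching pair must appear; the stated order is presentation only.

Admissible pairs with m₁+m₂ = M = 0: (-3/2,3/2), (-1/2,1/2), (1/2,-1/2), (3/2,-3/2)
  (m₁,m₂)=(3/2,-3/2): CG² = 1/5, CG = +√(1/5)   ← matches the target
  (m₁,m₂)=(1/2,-1/2): CG² = 3/10, CG = −√(3/10)
  (m₁,m₂)=(-1/2,1/2): CG² = 3/10, CG = +√(3/10)
  (m₁,m₂)=(-3/2,3/2): CG² = 1/5, CG = −√(1/5)   ← matches the target
Pairs with CG² = 1/5: (3/2,-3/2): +√(1/5); (-3/2,3/2): −√(1/5)

(3/2,-3/2): +√(1/5); (-3/2,3/2): −√(1/5)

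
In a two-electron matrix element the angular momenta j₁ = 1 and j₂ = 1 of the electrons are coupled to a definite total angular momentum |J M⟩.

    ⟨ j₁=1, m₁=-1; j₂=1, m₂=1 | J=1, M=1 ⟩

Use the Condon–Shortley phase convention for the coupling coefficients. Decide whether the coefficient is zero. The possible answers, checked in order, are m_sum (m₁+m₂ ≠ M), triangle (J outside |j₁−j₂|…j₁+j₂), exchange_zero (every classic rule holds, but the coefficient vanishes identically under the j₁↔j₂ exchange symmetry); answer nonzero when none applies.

m_sum

m-sum: m₁+m₂ = -1+1 = 0, M = 1  ✗ ⇒ coefficient is 0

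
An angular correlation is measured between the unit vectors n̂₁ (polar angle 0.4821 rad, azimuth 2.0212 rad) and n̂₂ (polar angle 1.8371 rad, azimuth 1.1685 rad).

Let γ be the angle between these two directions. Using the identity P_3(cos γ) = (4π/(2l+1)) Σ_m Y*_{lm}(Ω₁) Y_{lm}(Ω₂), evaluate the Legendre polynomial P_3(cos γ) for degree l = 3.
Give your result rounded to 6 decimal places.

-0.091121

Term-by-term m-sum for l=3 (normalisation 4π/7 = 1.795196):
  [-3]  conj(Y_{3,-3})(Ω₁) = (0.040584, -0.009058) ; Y_{3,-3}(Ω₂) = (-0.350106, 0.133345) ; Δ = (-0.013001, 0.008583)
  [-2]  conj(Y_{3,-2})(Ω₁) = (-0.120873, -0.152572) ; Y_{3,-2}(Ω₂) = (0.173577, 0.180372) ; Δ = (0.006539, -0.048285)
  [-1]  conj(Y_{3,-1})(Ω₁) = (-0.190808, 0.394597) ; Y_{3,-1}(Ω₂) = (-0.079802, 0.187548) ; Δ = (-0.058779, -0.067276)
  [+0]  conj(Y_{3,0})(Ω₁) = (0.305906, -0.000000) ; Y_{3,0}(Ω₂) = (0.260615, 0.000000) ; Δ = (0.079724, 0.000000)
  [+1]  conj(Y_{3,1})(Ω₁) = (0.190808, 0.394597) ; Y_{3,1}(Ω₂) = (0.079802, 0.187548) ; Δ = (-0.058779, 0.067276)
  [+2]  conj(Y_{3,2})(Ω₁) = (-0.120873, 0.152572) ; Y_{3,2}(Ω₂) = (0.173577, -0.180372) ; Δ = (0.006539, 0.048285)
  [+3]  conj(Y_{3,3})(Ω₁) = (-0.040584, -0.009058) ; Y_{3,3}(Ω₂) = (0.350106, 0.133345) ; Δ = (-0.013001, -0.008583)
Total Σ_m = (-0.050758, 0.000000). Multiply by 1.795196: (-0.091121, 0.000000). P_3(cos γ) = -0.091121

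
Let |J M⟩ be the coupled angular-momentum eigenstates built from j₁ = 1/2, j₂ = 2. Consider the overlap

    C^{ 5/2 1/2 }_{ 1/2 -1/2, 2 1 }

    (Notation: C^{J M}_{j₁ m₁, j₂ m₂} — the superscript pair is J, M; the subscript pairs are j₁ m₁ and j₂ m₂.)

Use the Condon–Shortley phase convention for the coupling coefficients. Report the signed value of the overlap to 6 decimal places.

+0.632456  (= +√(2/5))

j₁+j₂−J=0  J+j₁−j₂=1  J−j₁+j₂=4  j₁+j₂+J+1=6
(j₁±m₁, j₂±m₂, J±M) = (0,1,3,1,3,2)
P² = 72/5
sum k=0..0:
  [0] +1/6 = 1/6
S = 1/6
C² = P²·S² = 2/5 ; C = +0.632456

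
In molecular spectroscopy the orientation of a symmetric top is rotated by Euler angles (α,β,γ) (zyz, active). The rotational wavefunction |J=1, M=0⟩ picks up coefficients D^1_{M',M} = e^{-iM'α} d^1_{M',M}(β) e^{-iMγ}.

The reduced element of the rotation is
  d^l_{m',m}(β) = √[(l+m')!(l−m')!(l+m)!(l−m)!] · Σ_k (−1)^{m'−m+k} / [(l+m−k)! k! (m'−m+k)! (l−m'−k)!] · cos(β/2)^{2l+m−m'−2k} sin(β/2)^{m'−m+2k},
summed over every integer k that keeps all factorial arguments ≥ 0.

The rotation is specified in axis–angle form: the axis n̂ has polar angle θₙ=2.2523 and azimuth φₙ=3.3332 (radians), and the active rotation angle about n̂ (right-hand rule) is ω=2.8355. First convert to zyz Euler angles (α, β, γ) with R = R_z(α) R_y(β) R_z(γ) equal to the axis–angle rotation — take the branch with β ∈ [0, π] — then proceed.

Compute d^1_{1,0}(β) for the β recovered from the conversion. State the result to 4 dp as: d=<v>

d=-0.6958

Axis–angle → zyz. n̂ = (sinθₙcosφₙ, sinθₙsinφₙ, cosθₙ) = (-0.762414, -0.147898, -0.629962), ω = 2.8355.
R = I cosω + sinω [n̂]ₓ + (1−cosω) n̂n̂ᵀ gives
  R = [+0.182012, +0.410108, +0.893691; +0.030449, -0.910787, +0.411752; +0.982825, -0.047732, -0.178262]
β = atan2(√(R₁₃²+R₂₃²), R₃₃) = 1.750016; α = atan2(R₂₃, R₁₃) mod 2π = 0.431743; γ = atan2(R₃₂, −R₃₁) mod 2π = 3.190121
d^1_{1,0}(β=1.7500) via the finite sum:
With c≡cos(β/2)=0.640991 and s≡sin(β/2)=0.767549, N=[2·1·1·1]^{1/2}=1.414214
The bounds max(0,m−m')=0 and min(l+m,l−m')=0 give 1 term
  k=0: (−1)^1·1.4142/(1)·0.6410^1·0.7675^1 = -0.695781
d^1_{1,0}(1.7500) = -0.695781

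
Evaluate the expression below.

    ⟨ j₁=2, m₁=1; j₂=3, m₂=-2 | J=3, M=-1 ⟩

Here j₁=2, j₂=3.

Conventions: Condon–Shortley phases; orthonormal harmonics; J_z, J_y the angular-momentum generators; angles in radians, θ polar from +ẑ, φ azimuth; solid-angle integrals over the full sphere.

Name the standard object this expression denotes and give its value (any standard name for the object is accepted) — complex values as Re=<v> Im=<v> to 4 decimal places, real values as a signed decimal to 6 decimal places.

Clebsch–Gordan coefficient, +√(1/4) ≈ +0.500000

This is a Clebsch–Gordan (vector-coupling) coefficient.
triangle: 2!*2!*4!/9! = 96/362880
(j±m)!: 3!*1!*1!*5!*2!*4! = 34560
prefactor² = (2J+1)*Δ*N² = 64
  k=0: +1/(0!*2!*1!*1!*1!*3!) = 1/12
  k=1: −1/(1!*1!*0!*0!*2!*4!) = -1/48
Σ = 1/16  ⇒  CG² = 64*(1/16)² = 1/4
CG = +√(1/4) = +0.500000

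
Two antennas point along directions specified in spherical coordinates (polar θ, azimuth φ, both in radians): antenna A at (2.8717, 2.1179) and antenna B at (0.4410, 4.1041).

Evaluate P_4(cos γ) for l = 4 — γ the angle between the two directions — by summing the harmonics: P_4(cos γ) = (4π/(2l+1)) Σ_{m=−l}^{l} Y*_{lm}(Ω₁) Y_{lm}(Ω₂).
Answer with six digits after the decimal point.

Expand P_4 via completeness: Σ_{m} conj(Y_{4,m}) at Ω₁ times Y_{4,m} at Ω₂ —
  term(m=-4) = -0.000003-0.000033i   from Y*(Ω₁)=-0.001295+0.001823i, Y(Ω₂)=-0.011155+0.009558i
  term(m=-3) = -0.001908-0.000642i   from Y*(Ω₁)=-0.022809-0.001611i, Y(Ω₂)=+0.085202+0.022126i
  term(m=-2) = -0.025407+0.027826i   from Y*(Ω₁)=-0.060029-0.116272i, Y(Ω₂)=-0.099881-0.270083i
  term(m=-1) = +0.085496+0.193837i   from Y*(Ω₁)=+0.221503-0.363639i, Y(Ω₂)=-0.284336+0.408309i
  term(m=+0) = +0.111845+0.000000i   from Y*(Ω₁)=+0.564182-0.000000i, Y(Ω₂)=+0.198243+0.000000i
  term(m=+1) = +0.085496-0.193837i   from Y*(Ω₁)=-0.221503-0.363639i, Y(Ω₂)=+0.284336+0.408309i
  term(m=+2) = -0.025407-0.027826i   from Y*(Ω₁)=-0.060029+0.116272i, Y(Ω₂)=-0.099881+0.270083i
  term(m=+3) = -0.001908+0.000642i   from Y*(Ω₁)=+0.022809-0.001611i, Y(Ω₂)=-0.085202+0.022126i
  term(m=+4) = -0.000003+0.000033i   from Y*(Ω₁)=-0.001295-0.001823i, Y(Ω₂)=-0.011155-0.009558i
Total Σ_m = +0.228201+0.000000i. Multiply by 1.396263: +0.318628+0.000000i. P_4(cos γ) = 0.318628

0.318628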